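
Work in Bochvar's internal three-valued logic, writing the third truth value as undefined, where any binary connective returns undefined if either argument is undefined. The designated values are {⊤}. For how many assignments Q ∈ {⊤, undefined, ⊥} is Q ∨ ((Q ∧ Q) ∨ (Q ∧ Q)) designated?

Q=⊤: ⊤ ✓
Q=undefined: undefined ·
Q=⊥: ⊥ ·

1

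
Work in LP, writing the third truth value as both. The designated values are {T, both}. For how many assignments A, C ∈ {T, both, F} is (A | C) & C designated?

6

Of the 9 assignments, 6 give a value in {T, both}.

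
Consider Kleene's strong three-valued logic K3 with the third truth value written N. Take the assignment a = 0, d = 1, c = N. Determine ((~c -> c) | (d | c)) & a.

~c = ~N = N
~c -> c = N -> N = N  [~N | N]
d | c = 1 | N = 1
(~c -> c) | (d | c) = N | 1 = 1
((~c -> c) | (d | c)) & a = 1 & 0 = 0

0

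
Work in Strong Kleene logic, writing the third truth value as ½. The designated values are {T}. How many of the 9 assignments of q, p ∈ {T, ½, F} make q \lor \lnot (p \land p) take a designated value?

5

Of the 9 assignments, 5 give a value in {T}.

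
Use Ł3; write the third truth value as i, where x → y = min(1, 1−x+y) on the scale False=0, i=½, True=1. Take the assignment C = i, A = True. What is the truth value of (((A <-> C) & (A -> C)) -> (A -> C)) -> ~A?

False

A <-> C = True <-> i = i
A -> C = True -> i = i
(A <-> C) & (A -> C) = i & i = i
A -> C = True -> i = i
((A <-> C) & (A -> C)) -> (A -> C) = i -> i = True
~A = ~True = False
(((A <-> C) & (A -> C)) -> (A -> C)) -> ~A = True -> False = False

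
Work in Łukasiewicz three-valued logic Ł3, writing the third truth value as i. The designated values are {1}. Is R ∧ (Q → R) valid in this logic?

Countermodel: R=i, Q=1 gives i, which is not designated.

No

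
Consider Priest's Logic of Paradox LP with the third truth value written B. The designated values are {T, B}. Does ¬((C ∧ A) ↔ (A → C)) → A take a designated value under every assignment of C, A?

No

Countermodel: C=T, A=F gives F, which is not designated.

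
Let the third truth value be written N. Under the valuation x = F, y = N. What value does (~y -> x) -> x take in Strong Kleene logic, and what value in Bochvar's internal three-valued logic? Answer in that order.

In Strong Kleene logic: ~y = ~N = N
~y -> x = N -> F = N  [~N | F]
(~y -> x) -> x = N -> F = N
In Bochvar's internal three-valued logic: ~y = ~N = N
~y -> x = N -> F = N
(~y -> x) -> x = N -> F = N

N; N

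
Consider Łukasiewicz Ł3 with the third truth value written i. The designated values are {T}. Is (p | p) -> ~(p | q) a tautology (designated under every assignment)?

Countermodel: p=T, q=T gives F, which is not designated.

No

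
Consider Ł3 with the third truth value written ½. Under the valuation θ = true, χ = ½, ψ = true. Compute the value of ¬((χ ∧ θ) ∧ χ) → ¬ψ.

χ ∧ θ = ½ ∧ true = ½
(χ ∧ θ) ∧ χ = ½ ∧ ½ = ½
¬((χ ∧ θ) ∧ χ) = ¬½ = ½
¬ψ = ¬true = false
¬((χ ∧ θ) ∧ χ) → ¬ψ = ½ → false = ½  [min(1, 1−½+0)]

½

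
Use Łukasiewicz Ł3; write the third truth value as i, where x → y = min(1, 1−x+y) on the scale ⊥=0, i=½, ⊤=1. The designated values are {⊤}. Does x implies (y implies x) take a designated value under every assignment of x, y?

Every assignment of x, y over {⊤, i, ⊥} gives a value in {⊤}.
In particular, with x=i, y=i: x implies (y implies x) = ⊤.

Yes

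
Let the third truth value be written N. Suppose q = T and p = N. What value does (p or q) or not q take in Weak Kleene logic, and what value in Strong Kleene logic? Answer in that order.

In Weak Kleene logic: p or q = N or T = N
not q = not T = F
(p or q) or not q = N or F = N
In Strong Kleene logic: p or q = N or T = T
not q = not T = F
(p or q) or not q = T or F = T
They differ because Weak Kleene logic and Strong Kleene logic treat N differently under the binary connectives.

N; T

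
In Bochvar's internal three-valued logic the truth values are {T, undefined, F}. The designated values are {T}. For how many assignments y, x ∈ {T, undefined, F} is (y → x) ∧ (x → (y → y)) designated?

Designated under: (y=T, x=T); (y=F, x=T); (y=F, x=F).

3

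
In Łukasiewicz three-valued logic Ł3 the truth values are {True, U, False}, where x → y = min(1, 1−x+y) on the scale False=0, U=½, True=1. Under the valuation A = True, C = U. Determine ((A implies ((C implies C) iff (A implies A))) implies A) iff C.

C implies C = U implies U = True  [min(1, 1−½+½)]
A implies A = True implies True = True
(C implies C) iff (A implies A) = True iff True = True
A implies ((C implies C) iff (A implies A)) = True implies True = True
(A implies ((C implies C) iff (A implies A))) implies A = True implies True = True
((A implies ((C implies C) iff (A implies A))) implies A) iff C = True iff U = U

U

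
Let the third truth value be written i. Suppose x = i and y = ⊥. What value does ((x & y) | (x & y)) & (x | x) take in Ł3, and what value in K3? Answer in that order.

In Ł3: x & y = i & ⊥ = ⊥
x & y = i & ⊥ = ⊥
(x & y) | (x & y) = ⊥ | ⊥ = ⊥
x | x = i | i = i
((x & y) | (x & y)) & (x | x) = ⊥ & i = ⊥
In K3: x & y = i & ⊥ = ⊥
x & y = i & ⊥ = ⊥
(x & y) | (x & y) = ⊥ | ⊥ = ⊥
x | x = i | i = i
((x & y) | (x & y)) & (x | x) = ⊥ & i = ⊥

⊥; ⊥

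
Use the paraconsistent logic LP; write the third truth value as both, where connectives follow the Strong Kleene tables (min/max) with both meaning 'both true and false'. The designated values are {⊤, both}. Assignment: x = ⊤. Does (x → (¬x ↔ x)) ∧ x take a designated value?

¬x = ¬⊤ = ⊥
¬x ↔ x = ⊥ ↔ ⊤ = ⊥
x → (¬x ↔ x) = ⊤ → ⊥ = ⊥
(x → (¬x ↔ x)) ∧ x = ⊥ ∧ ⊤ = ⊥
⊥ ∉ {⊤, both}.

No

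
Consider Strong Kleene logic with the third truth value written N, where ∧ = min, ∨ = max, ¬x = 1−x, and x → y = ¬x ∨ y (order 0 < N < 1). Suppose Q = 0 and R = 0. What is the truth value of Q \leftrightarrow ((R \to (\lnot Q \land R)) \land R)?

\lnot Q = \lnot 0 = 1
\lnot Q \land R = 1 \land 0 = 0
R \to (\lnot Q \land R) = 0 \to 0 = 1
(R \to (\lnot Q \land R)) \land R = 1 \land 0 = 0
Q \leftrightarrow ((R \to (\lnot Q \land R)) \land R) = 0 \leftrightarrow 0 = 1

1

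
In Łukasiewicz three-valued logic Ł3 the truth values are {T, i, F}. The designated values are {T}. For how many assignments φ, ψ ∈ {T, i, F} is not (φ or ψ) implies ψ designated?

7

Of the 9 assignments, 7 give a value in {T}.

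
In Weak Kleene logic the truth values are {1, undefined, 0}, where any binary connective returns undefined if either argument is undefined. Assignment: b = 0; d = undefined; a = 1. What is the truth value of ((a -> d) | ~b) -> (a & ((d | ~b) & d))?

a -> d = 1 -> undefined = undefined  [any arg is the third value ⇒ result is the third value]
~b = ~0 = 1
(a -> d) | ~b = undefined | 1 = undefined
~b = ~0 = 1
d | ~b = undefined | 1 = undefined
(d | ~b) & d = undefined & undefined = undefined
a & ((d | ~b) & d) = 1 & undefined = undefined
((a -> d) | ~b) -> (a & ((d | ~b) & d)) = undefined -> undefined = undefined

undefined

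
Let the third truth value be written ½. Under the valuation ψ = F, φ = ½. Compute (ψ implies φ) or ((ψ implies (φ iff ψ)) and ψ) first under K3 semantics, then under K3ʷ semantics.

T; ½

In K3: ψ implies φ = F implies ½ = T  [not F or ½]
φ iff ψ = ½ iff F = ½
ψ implies (φ iff ψ) = F implies ½ = T
(ψ implies (φ iff ψ)) and ψ = T and F = F
(ψ implies φ) or ((ψ implies (φ iff ψ)) and ψ) = T or F = T
In K3ʷ: ψ implies φ = F implies ½ = ½  [any arg is the third value ⇒ result is the third value]
φ iff ψ = ½ iff F = ½
ψ implies (φ iff ψ) = F implies ½ = ½
(ψ implies (φ iff ψ)) and ψ = ½ and F = ½
(ψ implies φ) or ((ψ implies (φ iff ψ)) and ψ) = ½ or ½ = ½
They differ because K3 and K3ʷ treat ½ differently under the binary connectives.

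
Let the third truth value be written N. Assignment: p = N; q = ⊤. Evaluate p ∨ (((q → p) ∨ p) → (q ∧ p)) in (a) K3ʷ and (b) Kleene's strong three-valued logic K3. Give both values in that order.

In K3ʷ: q → p = ⊤ → N = N
(q → p) ∨ p = N ∨ N = N
q ∧ p = ⊤ ∧ N = N
((q → p) ∨ p) → (q ∧ p) = N → N = N
p ∨ (((q → p) ∨ p) → (q ∧ p)) = N ∨ N = N
In Kleene's strong three-valued logic K3: q → p = ⊤ → N = N
(q → p) ∨ p = N ∨ N = N
q ∧ p = ⊤ ∧ N = N
((q → p) ∨ p) → (q ∧ p) = N → N = N
p ∨ (((q → p) ∨ p) → (q ∧ p)) = N ∨ N = N

N; N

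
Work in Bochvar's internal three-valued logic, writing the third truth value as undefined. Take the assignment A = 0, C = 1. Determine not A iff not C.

0

not A = not 0 = 1
not C = not 1 = 0
not A iff not C = 1 iff 0 = 0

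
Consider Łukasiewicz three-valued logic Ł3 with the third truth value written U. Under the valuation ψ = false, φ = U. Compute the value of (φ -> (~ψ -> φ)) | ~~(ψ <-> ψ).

~ψ = ~false = true
~ψ -> φ = true -> U = U  [min(1, 1−1+½)]
φ -> (~ψ -> φ) = U -> U = true
ψ <-> ψ = false <-> false = true
~(ψ <-> ψ) = ~true = false
~~(ψ <-> ψ) = ~false = true
(φ -> (~ψ -> φ)) | ~~(ψ <-> ψ) = true | true = true

true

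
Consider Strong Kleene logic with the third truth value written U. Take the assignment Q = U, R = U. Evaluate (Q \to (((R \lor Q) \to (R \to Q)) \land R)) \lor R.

U

R \lor Q = U \lor U = U
R \to Q = U \to U = U  [\lnot U \lor U]
(R \lor Q) \to (R \to Q) = U \to U = U
((R \lor Q) \to (R \to Q)) \land R = U \land U = U
Q \to (((R \lor Q) \to (R \to Q)) \land R) = U \to U = U
(Q \to (((R \lor Q) \to (R \to Q)) \land R)) \lor R = U \lor U = U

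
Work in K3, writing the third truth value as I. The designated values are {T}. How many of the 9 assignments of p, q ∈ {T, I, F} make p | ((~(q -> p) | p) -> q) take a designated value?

Of the 9 assignments, 6 give a value in {T}.

6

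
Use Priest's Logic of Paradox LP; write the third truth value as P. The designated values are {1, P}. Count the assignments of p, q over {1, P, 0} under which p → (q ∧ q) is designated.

Of the 9 assignments, 8 give a value in {1, P}.

8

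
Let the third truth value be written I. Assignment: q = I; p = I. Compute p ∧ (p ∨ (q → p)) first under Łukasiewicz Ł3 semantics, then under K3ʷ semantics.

I; I

In Łukasiewicz Ł3: q → p = I → I = ⊤  [min(1, 1−½+½)]
p ∨ (q → p) = I ∨ ⊤ = ⊤
p ∧ (p ∨ (q → p)) = I ∧ ⊤ = I
In K3ʷ: q → p = I → I = I
p ∨ (q → p) = I ∨ I = I
p ∧ (p ∨ (q → p)) = I ∧ I = I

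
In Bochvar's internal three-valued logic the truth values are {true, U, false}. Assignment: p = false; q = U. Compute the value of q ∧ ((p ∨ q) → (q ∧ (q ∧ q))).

p ∨ q = false ∨ U = U
q ∧ q = U ∧ U = U
q ∧ (q ∧ q) = U ∧ U = U
(p ∨ q) → (q ∧ (q ∧ q)) = U → U = U  [any arg is the third value ⇒ result is the third value]
q ∧ ((p ∨ q) → (q ∧ (q ∧ q))) = U ∧ U = U

U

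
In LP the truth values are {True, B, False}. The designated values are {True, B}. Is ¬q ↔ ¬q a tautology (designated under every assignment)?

Yes

Every assignment of q over {True, B, False} gives a value in {True, B}.
In particular, with q=B: ¬q ↔ ¬q = B.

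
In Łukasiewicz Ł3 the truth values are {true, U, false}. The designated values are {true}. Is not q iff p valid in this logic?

Countermodel: q=true, p=true gives false, which is not designated.

No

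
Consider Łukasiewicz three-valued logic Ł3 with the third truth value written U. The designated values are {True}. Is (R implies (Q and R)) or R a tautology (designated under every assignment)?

Countermodel: R=U, Q=False gives U, which is not designated.

No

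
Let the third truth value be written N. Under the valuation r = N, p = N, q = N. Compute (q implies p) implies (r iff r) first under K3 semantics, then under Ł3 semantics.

In K3: q implies p = N implies N = N  [not N or N]
r iff r = N iff N = N
(q implies p) implies (r iff r) = N implies N = N
In Ł3: q implies p = N implies N = 1  [min(1, 1−½+½)]
r iff r = N iff N = 1
(q implies p) implies (r iff r) = 1 implies 1 = 1
They differ because K3 and Ł3 treat N differently under implication.

N; 1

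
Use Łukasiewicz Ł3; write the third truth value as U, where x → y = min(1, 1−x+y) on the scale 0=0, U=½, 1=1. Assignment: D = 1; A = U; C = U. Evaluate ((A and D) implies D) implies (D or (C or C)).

1

A and D = U and 1 = U
(A and D) implies D = U implies 1 = 1  [min(1, 1−½+1)]
C or C = U or U = U
D or (C or C) = 1 or U = 1
((A and D) implies D) implies (D or (C or C)) = 1 implies 1 = 1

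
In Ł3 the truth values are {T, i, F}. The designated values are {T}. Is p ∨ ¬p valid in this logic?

No

Countermodel: p=i gives i, which is not designated.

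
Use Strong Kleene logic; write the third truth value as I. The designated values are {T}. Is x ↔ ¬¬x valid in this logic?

No

Countermodel: x=I gives I, which is not designated.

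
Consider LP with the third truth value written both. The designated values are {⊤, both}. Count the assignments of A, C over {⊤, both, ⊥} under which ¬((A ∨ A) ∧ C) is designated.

8

Of the 9 assignments, 8 give a value in {⊤, both}.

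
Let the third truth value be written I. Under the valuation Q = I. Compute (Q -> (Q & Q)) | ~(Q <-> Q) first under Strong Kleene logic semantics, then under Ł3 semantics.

In Strong Kleene logic: Q & Q = I & I = I
Q -> (Q & Q) = I -> I = I  [~I | I]
Q <-> Q = I <-> I = I
~(Q <-> Q) = ~I = I
(Q -> (Q & Q)) | ~(Q <-> Q) = I | I = I
In Ł3: Q & Q = I & I = I
Q -> (Q & Q) = I -> I = 1  [min(1, 1−½+½)]
Q <-> Q = I <-> I = 1
~(Q <-> Q) = ~1 = 0
(Q -> (Q & Q)) | ~(Q <-> Q) = 1 | 0 = 1
They differ because Strong Kleene logic and Ł3 treat I differently under implication.

I; 1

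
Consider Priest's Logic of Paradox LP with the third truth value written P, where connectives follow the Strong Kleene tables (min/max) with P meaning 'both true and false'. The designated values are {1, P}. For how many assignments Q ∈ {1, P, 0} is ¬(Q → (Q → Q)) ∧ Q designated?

Q=1: 0 ·
Q=P: P ✓
Q=0: 0 ·

1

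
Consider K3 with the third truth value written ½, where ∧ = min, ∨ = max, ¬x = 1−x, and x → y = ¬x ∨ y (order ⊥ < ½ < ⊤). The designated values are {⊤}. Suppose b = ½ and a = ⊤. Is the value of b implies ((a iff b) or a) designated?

a iff b = ⊤ iff ½ = ½
(a iff b) or a = ½ or ⊤ = ⊤
b implies ((a iff b) or a) = ½ implies ⊤ = ⊤
⊤ ∈ {⊤}.

Yes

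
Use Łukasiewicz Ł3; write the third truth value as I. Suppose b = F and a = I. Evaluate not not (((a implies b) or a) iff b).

a implies b = I implies F = I
(a implies b) or a = I or I = I
((a implies b) or a) iff b = I iff F = I
not (((a implies b) or a) iff b) = not I = I
not not (((a implies b) or a) iff b) = not I = I

I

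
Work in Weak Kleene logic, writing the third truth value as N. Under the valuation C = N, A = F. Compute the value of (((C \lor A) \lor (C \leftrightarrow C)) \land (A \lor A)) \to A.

C \lor A = N \lor F = N
C \leftrightarrow C = N \leftrightarrow N = N
(C \lor A) \lor (C \leftrightarrow C) = N \lor N = N
A \lor A = F \lor F = F
((C \lor A) \lor (C \leftrightarrow C)) \land (A \lor A) = N \land F = N
(((C \lor A) \lor (C \leftrightarrow C)) \land (A \lor A)) \to A = N \to F = N  [any arg is the third value ⇒ result is the third value]

N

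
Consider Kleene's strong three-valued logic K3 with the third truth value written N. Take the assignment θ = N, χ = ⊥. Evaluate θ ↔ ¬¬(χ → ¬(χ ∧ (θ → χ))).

θ → χ = N → ⊥ = N
χ ∧ (θ → χ) = ⊥ ∧ N = ⊥
¬(χ ∧ (θ → χ)) = ¬⊥ = ⊤
χ → ¬(χ ∧ (θ → χ)) = ⊥ → ⊤ = ⊤
¬(χ → ¬(χ ∧ (θ → χ))) = ¬⊤ = ⊥
¬¬(χ → ¬(χ ∧ (θ → χ))) = ¬⊥ = ⊤
θ ↔ ¬¬(χ → ¬(χ ∧ (θ → χ))) = N ↔ ⊤ = N

N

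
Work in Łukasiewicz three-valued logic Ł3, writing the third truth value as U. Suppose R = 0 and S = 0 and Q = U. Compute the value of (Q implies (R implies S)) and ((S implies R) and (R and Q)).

0

R implies S = 0 implies 0 = 1
Q implies (R implies S) = U implies 1 = 1  [min(1, 1−½+1)]
S implies R = 0 implies 0 = 1
R and Q = 0 and U = 0
(S implies R) and (R and Q) = 1 and 0 = 0
(Q implies (R implies S)) and ((S implies R) and (R and Q)) = 1 and 0 = 0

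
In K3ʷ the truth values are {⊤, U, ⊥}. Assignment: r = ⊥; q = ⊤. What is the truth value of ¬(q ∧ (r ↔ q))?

⊤

r ↔ q = ⊥ ↔ ⊤ = ⊥
q ∧ (r ↔ q) = ⊤ ∧ ⊥ = ⊥
¬(q ∧ (r ↔ q)) = ¬⊥ = ⊤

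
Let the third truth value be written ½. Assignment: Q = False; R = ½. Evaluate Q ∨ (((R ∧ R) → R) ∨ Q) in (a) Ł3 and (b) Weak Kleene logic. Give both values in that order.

True; ½

In Ł3: R ∧ R = ½ ∧ ½ = ½
(R ∧ R) → R = ½ → ½ = True  [min(1, 1−½+½)]
((R ∧ R) → R) ∨ Q = True ∨ False = True
Q ∨ (((R ∧ R) → R) ∨ Q) = False ∨ True = True
In Weak Kleene logic: R ∧ R = ½ ∧ ½ = ½
(R ∧ R) → R = ½ → ½ = ½
((R ∧ R) → R) ∨ Q = ½ ∨ False = ½
Q ∨ (((R ∧ R) → R) ∨ Q) = False ∨ ½ = ½
They differ because Ł3 and Weak Kleene logic treat ½ differently under the binary connectives.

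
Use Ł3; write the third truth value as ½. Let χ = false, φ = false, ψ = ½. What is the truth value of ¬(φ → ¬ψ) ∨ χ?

¬ψ = ¬½ = ½
φ → ¬ψ = false → ½ = true  [min(1, 1−0+½)]
¬(φ → ¬ψ) = ¬true = false
¬(φ → ¬ψ) ∨ χ = false ∨ false = false

false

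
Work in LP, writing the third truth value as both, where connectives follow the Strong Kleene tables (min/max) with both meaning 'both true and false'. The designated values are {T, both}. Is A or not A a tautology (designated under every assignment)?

Yes

Every assignment of A over {T, both, F} gives a value in {T, both}.
In particular, with A=both: A or not A = both.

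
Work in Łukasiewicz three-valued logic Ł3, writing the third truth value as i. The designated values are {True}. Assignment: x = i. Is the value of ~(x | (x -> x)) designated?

No

x -> x = i -> i = True
x | (x -> x) = i | True = True
~(x | (x -> x)) = ~True = False
False ∉ {True}.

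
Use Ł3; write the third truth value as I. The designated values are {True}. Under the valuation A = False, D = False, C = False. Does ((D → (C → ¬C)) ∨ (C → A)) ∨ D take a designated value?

Yes

¬C = ¬False = True
C → ¬C = False → True = True
D → (C → ¬C) = False → True = True
C → A = False → False = True
(D → (C → ¬C)) ∨ (C → A) = True ∨ True = True
((D → (C → ¬C)) ∨ (C → A)) ∨ D = True ∨ False = True
True ∈ {True}.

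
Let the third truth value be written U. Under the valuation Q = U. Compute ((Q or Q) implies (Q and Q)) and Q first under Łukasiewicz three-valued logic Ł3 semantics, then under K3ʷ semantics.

In Łukasiewicz three-valued logic Ł3: Q or Q = U or U = U
Q and Q = U and U = U
(Q or Q) implies (Q and Q) = U implies U = true  [min(1, 1−½+½)]
((Q or Q) implies (Q and Q)) and Q = true and U = U
In K3ʷ: Q or Q = U or U = U
Q and Q = U and U = U
(Q or Q) implies (Q and Q) = U implies U = U  [any arg is the third value ⇒ result is the third value]
((Q or Q) implies (Q and Q)) and Q = U and U = U

U; U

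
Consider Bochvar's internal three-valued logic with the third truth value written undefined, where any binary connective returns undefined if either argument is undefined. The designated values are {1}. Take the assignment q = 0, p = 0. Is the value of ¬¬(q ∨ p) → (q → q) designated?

Yes

q ∨ p = 0 ∨ 0 = 0
¬(q ∨ p) = ¬0 = 1
¬¬(q ∨ p) = ¬1 = 0
q → q = 0 → 0 = 1
¬¬(q ∨ p) → (q → q) = 0 → 1 = 1
1 ∈ {1}.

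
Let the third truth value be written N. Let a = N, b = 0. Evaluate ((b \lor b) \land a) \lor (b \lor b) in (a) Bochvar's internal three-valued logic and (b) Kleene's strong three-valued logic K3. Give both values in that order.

In Bochvar's internal three-valued logic: b \lor b = 0 \lor 0 = 0
(b \lor b) \land a = 0 \land N = N
b \lor b = 0 \lor 0 = 0
((b \lor b) \land a) \lor (b \lor b) = N \lor 0 = N
In Kleene's strong three-valued logic K3: b \lor b = 0 \lor 0 = 0
(b \lor b) \land a = 0 \land N = 0
b \lor b = 0 \lor 0 = 0
((b \lor b) \land a) \lor (b \lor b) = 0 \lor 0 = 0
They differ because Bochvar's internal three-valued logic and Kleene's strong three-valued logic K3 treat N differently under the binary connectives.

N; 0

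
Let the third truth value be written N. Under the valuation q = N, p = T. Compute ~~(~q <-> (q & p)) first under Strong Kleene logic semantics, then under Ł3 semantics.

In Strong Kleene logic: ~q = ~N = N
q & p = N & T = N
~q <-> (q & p) = N <-> N = N
~(~q <-> (q & p)) = ~N = N
~~(~q <-> (q & p)) = ~N = N
In Ł3: ~q = ~N = N
q & p = N & T = N
~q <-> (q & p) = N <-> N = T  [1 − |½−½|]
~(~q <-> (q & p)) = ~T = F
~~(~q <-> (q & p)) = ~F = T
They differ because Strong Kleene logic and Ł3 treat N differently under implication.

N; T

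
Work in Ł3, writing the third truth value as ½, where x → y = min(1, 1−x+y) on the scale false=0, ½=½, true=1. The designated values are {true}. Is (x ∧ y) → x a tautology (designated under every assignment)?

Yes

Every assignment of x, y over {true, ½, false} gives a value in {true}.
In particular, with x=½, y=½: (x ∧ y) → x = true.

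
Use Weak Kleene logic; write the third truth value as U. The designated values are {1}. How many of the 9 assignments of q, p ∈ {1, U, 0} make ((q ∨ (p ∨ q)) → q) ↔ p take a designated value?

1

Designated under: (q=1, p=1).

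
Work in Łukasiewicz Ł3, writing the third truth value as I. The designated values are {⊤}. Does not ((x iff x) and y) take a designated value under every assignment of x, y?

Countermodel: x=⊤, y=⊤ gives ⊥, which is not designated.

No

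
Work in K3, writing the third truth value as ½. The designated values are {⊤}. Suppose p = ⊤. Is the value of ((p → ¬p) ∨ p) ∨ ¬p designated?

¬p = ¬⊤ = ⊥
p → ¬p = ⊤ → ⊥ = ⊥
(p → ¬p) ∨ p = ⊥ ∨ ⊤ = ⊤
¬p = ¬⊤ = ⊥
((p → ¬p) ∨ p) ∨ ¬p = ⊤ ∨ ⊥ = ⊤
⊤ ∈ {⊤}.

Yes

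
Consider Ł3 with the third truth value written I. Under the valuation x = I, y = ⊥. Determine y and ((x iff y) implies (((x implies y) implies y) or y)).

⊥

x iff y = I iff ⊥ = I  [1 − |½−0|]
x implies y = I implies ⊥ = I
(x implies y) implies y = I implies ⊥ = I
((x implies y) implies y) or y = I or ⊥ = I
(x iff y) implies (((x implies y) implies y) or y) = I implies I = ⊤
y and ((x iff y) implies (((x implies y) implies y) or y)) = ⊥ and ⊤ = ⊥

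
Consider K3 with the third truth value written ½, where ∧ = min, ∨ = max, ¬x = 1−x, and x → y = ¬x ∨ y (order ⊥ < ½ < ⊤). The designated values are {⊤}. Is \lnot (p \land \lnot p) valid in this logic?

No

Countermodel: p=½ gives ½, which is not designated.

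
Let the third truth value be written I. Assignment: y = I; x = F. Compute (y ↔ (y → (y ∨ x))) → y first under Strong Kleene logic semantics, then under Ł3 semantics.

I; T

In Strong Kleene logic: y ∨ x = I ∨ F = I
y → (y ∨ x) = I → I = I
y ↔ (y → (y ∨ x)) = I ↔ I = I
(y ↔ (y → (y ∨ x))) → y = I → I = I
In Ł3: y ∨ x = I ∨ F = I
y → (y ∨ x) = I → I = T
y ↔ (y → (y ∨ x)) = I ↔ T = I
(y ↔ (y → (y ∨ x))) → y = I → I = T
They differ because Strong Kleene logic and Ł3 treat I differently under implication.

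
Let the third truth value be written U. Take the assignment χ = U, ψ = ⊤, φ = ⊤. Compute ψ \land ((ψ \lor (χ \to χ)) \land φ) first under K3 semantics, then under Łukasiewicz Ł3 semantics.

⊤; ⊤

In K3: χ \to χ = U \to U = U  [\lnot U \lor U]
ψ \lor (χ \to χ) = ⊤ \lor U = ⊤
(ψ \lor (χ \to χ)) \land φ = ⊤ \land ⊤ = ⊤
ψ \land ((ψ \lor (χ \to χ)) \land φ) = ⊤ \land ⊤ = ⊤
In Łukasiewicz Ł3: χ \to χ = U \to U = ⊤
ψ \lor (χ \to χ) = ⊤ \lor ⊤ = ⊤
(ψ \lor (χ \to χ)) \land φ = ⊤ \land ⊤ = ⊤
ψ \land ((ψ \lor (χ \to χ)) \land φ) = ⊤ \land ⊤ = ⊤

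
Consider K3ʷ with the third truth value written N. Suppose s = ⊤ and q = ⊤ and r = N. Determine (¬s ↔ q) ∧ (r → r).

¬s = ¬⊤ = ⊥
¬s ↔ q = ⊥ ↔ ⊤ = ⊥
r → r = N → N = N
(¬s ↔ q) ∧ (r → r) = ⊥ ∧ N = N

N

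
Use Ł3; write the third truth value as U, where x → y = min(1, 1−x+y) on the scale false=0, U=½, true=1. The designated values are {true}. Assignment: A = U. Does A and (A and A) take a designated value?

A and A = U and U = U
A and (A and A) = U and U = U
U ∉ {true}.

No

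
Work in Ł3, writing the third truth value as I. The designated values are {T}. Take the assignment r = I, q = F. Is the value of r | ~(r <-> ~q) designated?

No

~q = ~F = T
r <-> ~q = I <-> T = I  [1 − |½−1|]
~(r <-> ~q) = ~I = I
r | ~(r <-> ~q) = I | I = I
I ∉ {T}.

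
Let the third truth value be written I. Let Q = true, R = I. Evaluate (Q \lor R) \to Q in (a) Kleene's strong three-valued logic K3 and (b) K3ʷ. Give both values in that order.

true; I

In Kleene's strong three-valued logic K3: Q \lor R = true \lor I = true
(Q \lor R) \to Q = true \to true = true
In K3ʷ: Q \lor R = true \lor I = I
(Q \lor R) \to Q = I \to true = I  [any arg is the third value ⇒ result is the third value]
They differ because Kleene's strong three-valued logic K3 and K3ʷ treat I differently under the binary connectives.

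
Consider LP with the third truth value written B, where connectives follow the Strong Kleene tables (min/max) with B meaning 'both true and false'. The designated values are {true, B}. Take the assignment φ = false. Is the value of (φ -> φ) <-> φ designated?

No

φ -> φ = false -> false = true
(φ -> φ) <-> φ = true <-> false = false
false ∉ {true, B}.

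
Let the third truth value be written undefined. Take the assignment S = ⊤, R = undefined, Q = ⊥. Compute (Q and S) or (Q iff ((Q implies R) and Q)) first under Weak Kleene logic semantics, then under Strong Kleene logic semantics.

undefined; ⊤

In Weak Kleene logic: Q and S = ⊥ and ⊤ = ⊥
Q implies R = ⊥ implies undefined = undefined  [any arg is the third value ⇒ result is the third value]
(Q implies R) and Q = undefined and ⊥ = undefined
Q iff ((Q implies R) and Q) = ⊥ iff undefined = undefined
(Q and S) or (Q iff ((Q implies R) and Q)) = ⊥ or undefined = undefined
In Strong Kleene logic: Q and S = ⊥ and ⊤ = ⊥
Q implies R = ⊥ implies undefined = ⊤  [not ⊥ or undefined]
(Q implies R) and Q = ⊤ and ⊥ = ⊥
Q iff ((Q implies R) and Q) = ⊥ iff ⊥ = ⊤
(Q and S) or (Q iff ((Q implies R) and Q)) = ⊥ or ⊤ = ⊤
They differ because Weak Kleene logic and Strong Kleene logic treat undefined differently under the binary connectives.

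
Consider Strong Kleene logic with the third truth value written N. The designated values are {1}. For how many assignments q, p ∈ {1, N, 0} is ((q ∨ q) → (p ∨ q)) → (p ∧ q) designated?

1

Designated under: (q=1, p=1).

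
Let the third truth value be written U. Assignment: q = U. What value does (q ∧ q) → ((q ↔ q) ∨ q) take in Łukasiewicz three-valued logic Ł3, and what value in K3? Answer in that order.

In Łukasiewicz three-valued logic Ł3: q ∧ q = U ∧ U = U
q ↔ q = U ↔ U = True  [1 − |½−½|]
(q ↔ q) ∨ q = True ∨ U = True
(q ∧ q) → ((q ↔ q) ∨ q) = U → True = True
In K3: q ∧ q = U ∧ U = U
q ↔ q = U ↔ U = U
(q ↔ q) ∨ q = U ∨ U = U
(q ∧ q) → ((q ↔ q) ∨ q) = U → U = U
They differ because Łukasiewicz three-valued logic Ł3 and K3 treat U differently under implication.

True; U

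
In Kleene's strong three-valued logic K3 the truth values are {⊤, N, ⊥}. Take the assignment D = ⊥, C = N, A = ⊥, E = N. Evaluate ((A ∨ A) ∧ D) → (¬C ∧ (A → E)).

⊤

A ∨ A = ⊥ ∨ ⊥ = ⊥
(A ∨ A) ∧ D = ⊥ ∧ ⊥ = ⊥
¬C = ¬N = N
A → E = ⊥ → N = ⊤  [¬⊥ ∨ N]
¬C ∧ (A → E) = N ∧ ⊤ = N
((A ∨ A) ∧ D) → (¬C ∧ (A → E)) = ⊥ → N = ⊤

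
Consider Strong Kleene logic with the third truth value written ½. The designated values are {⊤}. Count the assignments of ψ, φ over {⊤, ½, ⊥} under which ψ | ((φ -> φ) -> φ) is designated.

5

Of the 9 assignments, 5 give a value in {⊤}.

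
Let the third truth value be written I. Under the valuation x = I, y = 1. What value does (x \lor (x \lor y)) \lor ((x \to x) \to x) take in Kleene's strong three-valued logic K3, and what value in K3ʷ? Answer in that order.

In Kleene's strong three-valued logic K3: x \lor y = I \lor 1 = 1
x \lor (x \lor y) = I \lor 1 = 1
x \to x = I \to I = I  [\lnot I \lor I]
(x \to x) \to x = I \to I = I
(x \lor (x \lor y)) \lor ((x \to x) \to x) = 1 \lor I = 1
In K3ʷ: x \lor y = I \lor 1 = I
x \lor (x \lor y) = I \lor I = I
x \to x = I \to I = I  [any arg is the third value ⇒ result is the third value]
(x \to x) \to x = I \to I = I
(x \lor (x \lor y)) \lor ((x \to x) \to x) = I \lor I = I
They differ because Kleene's strong three-valued logic K3 and K3ʷ treat I differently under the binary connectives.

1; I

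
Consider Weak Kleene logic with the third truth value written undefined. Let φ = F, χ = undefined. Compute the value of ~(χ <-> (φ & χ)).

φ & χ = F & undefined = undefined
χ <-> (φ & χ) = undefined <-> undefined = undefined
~(χ <-> (φ & χ)) = ~undefined = undefined

undefined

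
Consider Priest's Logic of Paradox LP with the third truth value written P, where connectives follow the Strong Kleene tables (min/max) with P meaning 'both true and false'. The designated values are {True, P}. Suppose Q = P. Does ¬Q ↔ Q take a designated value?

¬Q = ¬P = P
¬Q ↔ Q = P ↔ P = P
P ∈ {True, P}.

Yes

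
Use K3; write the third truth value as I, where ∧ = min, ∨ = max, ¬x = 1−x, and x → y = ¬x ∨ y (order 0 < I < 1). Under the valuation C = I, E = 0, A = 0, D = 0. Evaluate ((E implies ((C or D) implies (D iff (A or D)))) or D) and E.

C or D = I or 0 = I
A or D = 0 or 0 = 0
D iff (A or D) = 0 iff 0 = 1
(C or D) implies (D iff (A or D)) = I implies 1 = 1  [not I or 1]
E implies ((C or D) implies (D iff (A or D))) = 0 implies 1 = 1
(E implies ((C or D) implies (D iff (A or D)))) or D = 1 or 0 = 1
((E implies ((C or D) implies (D iff (A or D)))) or D) and E = 1 and 0 = 0

0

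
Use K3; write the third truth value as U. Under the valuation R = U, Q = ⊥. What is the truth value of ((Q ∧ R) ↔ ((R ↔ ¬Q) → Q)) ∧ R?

Q ∧ R = ⊥ ∧ U = ⊥
¬Q = ¬⊥ = ⊤
R ↔ ¬Q = U ↔ ⊤ = U
(R ↔ ¬Q) → Q = U → ⊥ = U  [¬U ∨ ⊥]
(Q ∧ R) ↔ ((R ↔ ¬Q) → Q) = ⊥ ↔ U = U
((Q ∧ R) ↔ ((R ↔ ¬Q) → Q)) ∧ R = U ∧ U = U

U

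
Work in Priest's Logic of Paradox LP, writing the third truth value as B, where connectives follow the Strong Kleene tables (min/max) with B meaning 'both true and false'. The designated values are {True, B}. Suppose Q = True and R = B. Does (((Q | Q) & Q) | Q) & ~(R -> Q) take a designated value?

Q | Q = True | True = True
(Q | Q) & Q = True & True = True
((Q | Q) & Q) | Q = True | True = True
R -> Q = B -> True = True
~(R -> Q) = ~True = False
(((Q | Q) & Q) | Q) & ~(R -> Q) = True & False = False
False ∉ {True, B}.

No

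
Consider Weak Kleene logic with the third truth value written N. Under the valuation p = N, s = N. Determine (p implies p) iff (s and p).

N

p implies p = N implies N = N
s and p = N and N = N
(p implies p) iff (s and p) = N iff N = N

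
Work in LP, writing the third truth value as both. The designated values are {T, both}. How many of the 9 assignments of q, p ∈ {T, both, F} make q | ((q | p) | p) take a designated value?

8

Of the 9 assignments, 8 give a value in {T, both}.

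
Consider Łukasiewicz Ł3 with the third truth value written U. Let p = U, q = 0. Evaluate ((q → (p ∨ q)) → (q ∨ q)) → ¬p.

p ∨ q = U ∨ 0 = U
q → (p ∨ q) = 0 → U = 1
q ∨ q = 0 ∨ 0 = 0
(q → (p ∨ q)) → (q ∨ q) = 1 → 0 = 0
¬p = ¬U = U
((q → (p ∨ q)) → (q ∨ q)) → ¬p = 0 → U = 1

1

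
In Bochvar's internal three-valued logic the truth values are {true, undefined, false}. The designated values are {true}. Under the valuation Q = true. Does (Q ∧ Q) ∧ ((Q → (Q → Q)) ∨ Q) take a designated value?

Q ∧ Q = true ∧ true = true
Q → Q = true → true = true
Q → (Q → Q) = true → true = true
(Q → (Q → Q)) ∨ Q = true ∨ true = true
(Q ∧ Q) ∧ ((Q → (Q → Q)) ∨ Q) = true ∧ true = true
true ∈ {true}.

Yes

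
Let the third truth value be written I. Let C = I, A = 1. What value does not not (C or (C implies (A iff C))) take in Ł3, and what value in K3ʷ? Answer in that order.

1; I

In Ł3: A iff C = 1 iff I = I  [1 − |1−½|]
C implies (A iff C) = I implies I = 1
C or (C implies (A iff C)) = I or 1 = 1
not (C or (C implies (A iff C))) = not 1 = 0
not not (C or (C implies (A iff C))) = not 0 = 1
In K3ʷ: A iff C = 1 iff I = I
C implies (A iff C) = I implies I = I  [any arg is the third value ⇒ result is the third value]
C or (C implies (A iff C)) = I or I = I
not (C or (C implies (A iff C))) = not I = I
not not (C or (C implies (A iff C))) = not I = I
They differ because Ł3 and K3ʷ treat I differently under the binary connectives.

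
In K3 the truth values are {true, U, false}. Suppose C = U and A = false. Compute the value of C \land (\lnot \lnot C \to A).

\lnot C = \lnot U = U
\lnot \lnot C = \lnot U = U
\lnot \lnot C \to A = U \to false = U  [\lnot U \lor false]
C \land (\lnot \lnot C \to A) = U \land U = U

U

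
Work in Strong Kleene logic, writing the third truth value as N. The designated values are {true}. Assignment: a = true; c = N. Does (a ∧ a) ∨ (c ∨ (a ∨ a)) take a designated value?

Yes

a ∧ a = true ∧ true = true
a ∨ a = true ∨ true = true
c ∨ (a ∨ a) = N ∨ true = true
(a ∧ a) ∨ (c ∨ (a ∨ a)) = true ∨ true = true
true ∈ {true}.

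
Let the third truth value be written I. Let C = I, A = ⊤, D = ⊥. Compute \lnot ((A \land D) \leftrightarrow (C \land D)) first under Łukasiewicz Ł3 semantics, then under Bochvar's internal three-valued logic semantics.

⊥; I

In Łukasiewicz Ł3: A \land D = ⊤ \land ⊥ = ⊥
C \land D = I \land ⊥ = ⊥
(A \land D) \leftrightarrow (C \land D) = ⊥ \leftrightarrow ⊥ = ⊤
\lnot ((A \land D) \leftrightarrow (C \land D)) = \lnot ⊤ = ⊥
In Bochvar's internal three-valued logic: A \land D = ⊤ \land ⊥ = ⊥
C \land D = I \land ⊥ = I
(A \land D) \leftrightarrow (C \land D) = ⊥ \leftrightarrow I = I
\lnot ((A \land D) \leftrightarrow (C \land D)) = \lnot I = I
They differ because Łukasiewicz Ł3 and Bochvar's internal three-valued logic treat I differently under the binary connectives.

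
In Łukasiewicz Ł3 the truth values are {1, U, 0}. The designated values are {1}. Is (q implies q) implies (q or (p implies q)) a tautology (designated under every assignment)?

Countermodel: q=U, p=1 gives U, which is not designated.

No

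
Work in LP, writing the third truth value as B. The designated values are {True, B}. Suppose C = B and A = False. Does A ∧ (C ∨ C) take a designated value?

C ∨ C = B ∨ B = B
A ∧ (C ∨ C) = False ∧ B = False
False ∉ {True, B}.

No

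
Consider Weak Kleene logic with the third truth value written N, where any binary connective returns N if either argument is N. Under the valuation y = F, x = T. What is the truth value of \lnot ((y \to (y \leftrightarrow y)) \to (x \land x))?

F

y \leftrightarrow y = F \leftrightarrow F = T
y \to (y \leftrightarrow y) = F \to T = T
x \land x = T \land T = T
(y \to (y \leftrightarrow y)) \to (x \land x) = T \to T = T
\lnot ((y \to (y \leftrightarrow y)) \to (x \land x)) = \lnot T = F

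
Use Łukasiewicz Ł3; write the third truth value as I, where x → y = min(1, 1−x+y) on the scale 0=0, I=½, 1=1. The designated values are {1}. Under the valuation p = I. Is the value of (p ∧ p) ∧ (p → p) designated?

No

p ∧ p = I ∧ I = I
p → p = I → I = 1  [min(1, 1−½+½)]
(p ∧ p) ∧ (p → p) = I ∧ 1 = I
I ∉ {1}.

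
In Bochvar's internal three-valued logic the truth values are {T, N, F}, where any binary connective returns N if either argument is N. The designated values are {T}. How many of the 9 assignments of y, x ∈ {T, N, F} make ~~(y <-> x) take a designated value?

2

Designated under: (y=T, x=T); (y=F, x=F).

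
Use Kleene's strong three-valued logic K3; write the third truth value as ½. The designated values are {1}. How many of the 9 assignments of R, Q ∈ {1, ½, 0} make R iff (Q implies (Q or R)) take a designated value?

3

Designated under: (R=1, Q=1); (R=1, Q=½); (R=1, Q=0).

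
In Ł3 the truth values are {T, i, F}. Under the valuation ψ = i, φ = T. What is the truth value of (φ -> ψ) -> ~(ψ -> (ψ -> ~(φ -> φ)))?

i

φ -> ψ = T -> i = i  [min(1, 1−1+½)]
φ -> φ = T -> T = T
~(φ -> φ) = ~T = F
ψ -> ~(φ -> φ) = i -> F = i
ψ -> (ψ -> ~(φ -> φ)) = i -> i = T
~(ψ -> (ψ -> ~(φ -> φ))) = ~T = F
(φ -> ψ) -> ~(ψ -> (ψ -> ~(φ -> φ))) = i -> F = i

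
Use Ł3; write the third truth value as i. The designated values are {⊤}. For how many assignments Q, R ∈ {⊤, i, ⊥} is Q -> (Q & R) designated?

Of the 9 assignments, 6 give a value in {⊤}.

6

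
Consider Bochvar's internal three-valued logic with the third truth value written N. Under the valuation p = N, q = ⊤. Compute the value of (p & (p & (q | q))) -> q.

N

q | q = ⊤ | ⊤ = ⊤
p & (q | q) = N & ⊤ = N
p & (p & (q | q)) = N & N = N
(p & (p & (q | q))) -> q = N -> ⊤ = N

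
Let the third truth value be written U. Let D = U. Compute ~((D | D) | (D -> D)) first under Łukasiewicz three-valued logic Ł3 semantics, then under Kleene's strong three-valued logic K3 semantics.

F; U

In Łukasiewicz three-valued logic Ł3: D | D = U | U = U
D -> D = U -> U = T
(D | D) | (D -> D) = U | T = T
~((D | D) | (D -> D)) = ~T = F
In Kleene's strong three-valued logic K3: D | D = U | U = U
D -> D = U -> U = U  [~U | U]
(D | D) | (D -> D) = U | U = U
~((D | D) | (D -> D)) = ~U = U
They differ because Łukasiewicz three-valued logic Ł3 and Kleene's strong three-valued logic K3 treat U differently under implication.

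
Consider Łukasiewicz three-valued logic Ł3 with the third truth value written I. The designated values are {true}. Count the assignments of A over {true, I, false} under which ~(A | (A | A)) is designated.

A=true: false ·
A=I: I ·
A=false: true ✓

1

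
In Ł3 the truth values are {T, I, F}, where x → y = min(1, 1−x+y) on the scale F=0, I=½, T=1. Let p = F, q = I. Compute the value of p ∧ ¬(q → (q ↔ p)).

F

q ↔ p = I ↔ F = I  [1 − |½−0|]
q → (q ↔ p) = I → I = T
¬(q → (q ↔ p)) = ¬T = F
p ∧ ¬(q → (q ↔ p)) = F ∧ F = F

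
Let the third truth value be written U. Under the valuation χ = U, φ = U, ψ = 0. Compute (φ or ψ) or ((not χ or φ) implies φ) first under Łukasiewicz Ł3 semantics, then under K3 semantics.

In Łukasiewicz Ł3: φ or ψ = U or 0 = U
not χ = not U = U
not χ or φ = U or U = U
(not χ or φ) implies φ = U implies U = 1  [min(1, 1−½+½)]
(φ or ψ) or ((not χ or φ) implies φ) = U or 1 = 1
In K3: φ or ψ = U or 0 = U
not χ = not U = U
not χ or φ = U or U = U
(not χ or φ) implies φ = U implies U = U  [not U or U]
(φ or ψ) or ((not χ or φ) implies φ) = U or U = U
They differ because Łukasiewicz Ł3 and K3 treat U differently under implication.

1; U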